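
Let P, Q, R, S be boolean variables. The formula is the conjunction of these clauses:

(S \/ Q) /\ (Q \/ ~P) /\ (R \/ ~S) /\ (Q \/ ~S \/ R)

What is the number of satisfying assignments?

The models are:
  P=0 Q=0 R=1 S=1
  P=0 Q=1 R=0 S=0
  P=0 Q=1 R=1 S=0
  P=0 Q=1 R=1 S=1
  P=1 Q=1 R=0 S=0
  P=1 Q=1 R=1 S=0
  P=1 Q=1 R=1 S=1
Count: 7.

7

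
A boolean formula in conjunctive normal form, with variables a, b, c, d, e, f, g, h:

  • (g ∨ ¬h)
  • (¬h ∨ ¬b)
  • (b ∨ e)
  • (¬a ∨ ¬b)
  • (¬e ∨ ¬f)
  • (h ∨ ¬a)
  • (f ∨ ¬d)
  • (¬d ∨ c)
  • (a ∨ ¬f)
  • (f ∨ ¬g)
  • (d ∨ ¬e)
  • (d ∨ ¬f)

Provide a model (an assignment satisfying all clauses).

a=F, b=T, c=T, d=F, e=F, f=F, g=F, h=F

Check each clause:
  1. (¬h ∨ g) — ¬h is true.
  2. (¬h ∨ ¬b) — ¬h is true.
  3. (b ∨ e) — b is true.
  4. (¬a ∨ ¬b) — ¬a is true.
  5. (¬e ∨ ¬f) — ¬f is true.
  6. (¬a ∨ h) — ¬a is true.
  7. (f ∨ ¬d) — ¬d is true.
  8. (c ∨ ¬d) — c is true.
  9. (a ∨ ¬f) — ¬f is true.
  10. (f ∨ ¬g) — ¬g is true.
  11. (d ∨ ¬e) — ¬e is true.
  12. (¬f ∨ d) — ¬f is true.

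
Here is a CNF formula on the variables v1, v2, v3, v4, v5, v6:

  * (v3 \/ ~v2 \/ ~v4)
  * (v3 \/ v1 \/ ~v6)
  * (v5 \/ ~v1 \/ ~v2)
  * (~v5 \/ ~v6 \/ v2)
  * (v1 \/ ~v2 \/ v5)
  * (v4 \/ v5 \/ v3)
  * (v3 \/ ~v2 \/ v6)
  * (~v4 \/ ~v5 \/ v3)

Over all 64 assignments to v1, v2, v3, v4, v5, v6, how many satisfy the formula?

26

Case analysis on v2 and v3:
  v2=1, v3=1: forces v5=1; v1, v4, v6 free → 2^3 = 8.
  v2=1, v3=0: remaining (v1,v4,v5,v6) ∈ {(1,0,1,1)} — 1.
  v2=0, v3=1: v1, v4 free; 3 ways for (v5,v6) × 2^2 = 12.
  v2=0, v3=0: 5 of the 16 assignments to (v1,v4,v5,v6) work.
Total: 8 + 1 + 12 + 5 = 26.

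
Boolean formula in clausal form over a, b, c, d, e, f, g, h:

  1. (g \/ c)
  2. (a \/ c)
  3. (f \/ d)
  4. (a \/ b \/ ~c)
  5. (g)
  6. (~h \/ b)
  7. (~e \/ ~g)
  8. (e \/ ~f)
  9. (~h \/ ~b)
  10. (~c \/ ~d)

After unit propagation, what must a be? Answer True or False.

True

(g) stands alone — g = True.
(~e \/ ~g): since g = True, the clause reduces to (~e). e = False.
(e \/ ~f): since e = False, the clause reduces to (~f). f = False.
(d \/ f) with f = False leaves only d, so d = True.
From (~c \/ ~d) and d = True: c = False.
From (c \/ a) and c = False: a = True.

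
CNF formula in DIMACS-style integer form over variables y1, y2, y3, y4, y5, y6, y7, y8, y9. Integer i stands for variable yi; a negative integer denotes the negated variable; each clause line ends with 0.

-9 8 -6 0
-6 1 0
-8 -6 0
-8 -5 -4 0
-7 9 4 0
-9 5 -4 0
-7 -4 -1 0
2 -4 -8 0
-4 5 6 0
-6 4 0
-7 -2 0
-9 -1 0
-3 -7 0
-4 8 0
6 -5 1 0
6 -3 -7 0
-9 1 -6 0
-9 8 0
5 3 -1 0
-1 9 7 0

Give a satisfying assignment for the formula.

y1 = F  y2 = F  y3 = F  y4 = F  y5 = F  y6 = F  y7 = F  y8 = T  y9 = F

Check each clause:
  1. (~y6 | y8 | ~y9) — y8 is true.
  2. (y1 | ~y6) — ~y6 is true.
  3. (~y6 | ~y8) — ~y6 is true.
  4. (~y5 | ~y4 | ~y8) — ~y5 is true.
  5. (~y7 | y9 | y4) — ~y7 is true.
  6. (~y4 | ~y9 | y5) — ~y4 is true.
  7. (~y4 | ~y1 | ~y7) — ~y7 is true.
  8. (~y4 | y2 | ~y8) — ~y4 is true.
  9. (y5 | y6 | ~y4) — ~y4 is true.
  10. (y4 | ~y6) — ~y6 is true.
  11. (~y2 | ~y7) — ~y7 is true.
  12. (~y9 | ~y1) — ~y1 is true.
  13. (~y7 | ~y3) — ~y7 is true.
  14. (y8 | ~y4) — y8 is true.
  15. (y6 | ~y5 | y1) — ~y5 is true.
  16. (~y3 | ~y7 | y6) — ~y7 is true.
  17. (y1 | ~y6 | ~y9) — ~y6 is true.
  18. (~y9 | y8) — y8 is true.
  19. (~y1 | y5 | y3) — ~y1 is true.
  20. (~y1 | y9 | y7) — ~y1 is true.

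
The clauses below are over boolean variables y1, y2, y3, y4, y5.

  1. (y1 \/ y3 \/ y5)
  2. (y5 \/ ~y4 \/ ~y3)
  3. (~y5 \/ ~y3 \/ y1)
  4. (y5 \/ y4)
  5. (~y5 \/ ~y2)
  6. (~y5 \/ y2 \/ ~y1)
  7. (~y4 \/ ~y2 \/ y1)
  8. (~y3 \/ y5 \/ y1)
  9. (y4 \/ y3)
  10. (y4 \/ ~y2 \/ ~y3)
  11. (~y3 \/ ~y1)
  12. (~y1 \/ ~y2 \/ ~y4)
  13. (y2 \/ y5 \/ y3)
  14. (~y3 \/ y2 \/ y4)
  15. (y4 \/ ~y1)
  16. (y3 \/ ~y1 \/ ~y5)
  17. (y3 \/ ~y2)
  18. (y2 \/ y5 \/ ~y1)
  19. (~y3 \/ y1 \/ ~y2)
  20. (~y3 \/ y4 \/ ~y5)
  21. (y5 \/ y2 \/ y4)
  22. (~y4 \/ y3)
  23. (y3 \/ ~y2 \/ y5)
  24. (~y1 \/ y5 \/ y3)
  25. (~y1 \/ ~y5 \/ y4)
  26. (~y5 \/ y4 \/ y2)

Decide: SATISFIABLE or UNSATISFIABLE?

UNSATISFIABLE

y3 = True:
  propagation gives y1=False, y5=False; an empty clause results — contradiction.
y3 = False:
  propagation gives y4=True; an empty clause results — contradiction.
Every branch closes, so no satisfying assignment exists.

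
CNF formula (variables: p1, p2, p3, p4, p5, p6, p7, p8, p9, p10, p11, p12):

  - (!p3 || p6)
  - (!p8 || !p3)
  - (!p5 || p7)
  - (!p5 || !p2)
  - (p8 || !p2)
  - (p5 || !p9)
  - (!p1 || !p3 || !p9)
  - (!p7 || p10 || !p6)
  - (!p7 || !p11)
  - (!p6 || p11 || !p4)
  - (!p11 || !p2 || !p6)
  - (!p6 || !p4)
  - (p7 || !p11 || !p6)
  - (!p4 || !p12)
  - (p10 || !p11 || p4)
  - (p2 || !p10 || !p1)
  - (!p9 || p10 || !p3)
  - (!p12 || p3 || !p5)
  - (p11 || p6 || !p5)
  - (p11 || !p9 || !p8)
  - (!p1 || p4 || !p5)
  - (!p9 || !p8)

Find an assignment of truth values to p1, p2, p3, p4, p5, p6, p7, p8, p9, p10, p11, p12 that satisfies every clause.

p1=False, p2=False, p3=False, p4=False, p5=False, p6=False, p7=False, p8=False, p9=False, p10=True, p11=True, p12=False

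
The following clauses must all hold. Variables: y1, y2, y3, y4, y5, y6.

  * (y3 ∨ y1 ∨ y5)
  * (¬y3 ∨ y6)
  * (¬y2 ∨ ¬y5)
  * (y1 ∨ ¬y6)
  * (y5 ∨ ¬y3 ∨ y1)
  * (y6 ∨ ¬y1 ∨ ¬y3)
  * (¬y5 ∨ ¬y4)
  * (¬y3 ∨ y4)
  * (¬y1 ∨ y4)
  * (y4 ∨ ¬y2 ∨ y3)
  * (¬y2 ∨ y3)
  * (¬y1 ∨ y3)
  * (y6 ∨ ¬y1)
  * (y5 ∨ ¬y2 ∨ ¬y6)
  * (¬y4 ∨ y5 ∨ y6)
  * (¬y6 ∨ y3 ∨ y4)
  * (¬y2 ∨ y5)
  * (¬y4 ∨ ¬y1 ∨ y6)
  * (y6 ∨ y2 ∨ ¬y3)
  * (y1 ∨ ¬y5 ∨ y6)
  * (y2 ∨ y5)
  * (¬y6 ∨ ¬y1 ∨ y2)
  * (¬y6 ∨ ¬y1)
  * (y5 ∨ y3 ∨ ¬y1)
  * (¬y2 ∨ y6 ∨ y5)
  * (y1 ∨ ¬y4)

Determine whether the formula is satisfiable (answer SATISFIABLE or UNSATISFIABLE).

y1 = True:
  propagation gives y4=True, y5=False, y3=True, y6=True; an empty clause results — contradiction.
y1 = False:
  propagation gives y6=False, y3=False, y5=True; an empty clause results — contradiction.
Every branch closes, so no satisfying assignment exists.

UNSATISFIABLE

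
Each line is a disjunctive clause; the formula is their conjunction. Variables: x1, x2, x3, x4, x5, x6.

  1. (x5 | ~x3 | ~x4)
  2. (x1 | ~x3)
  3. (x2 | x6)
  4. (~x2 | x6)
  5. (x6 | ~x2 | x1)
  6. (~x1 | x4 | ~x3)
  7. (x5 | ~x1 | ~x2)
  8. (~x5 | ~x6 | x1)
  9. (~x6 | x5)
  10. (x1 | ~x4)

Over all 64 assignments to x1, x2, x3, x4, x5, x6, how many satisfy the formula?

Satisfying assignments:
  x1=T x2=F x3=F x4=F x5=T x6=T
  x1=T x2=F x3=F x4=T x5=T x6=T
  x1=T x2=F x3=T x4=T x5=T x6=T
  x1=T x2=T x3=F x4=F x5=T x6=T
  x1=T x2=T x3=F x4=T x5=T x6=T
  x1=T x2=T x3=T x4=T x5=T x6=T
Count: 6.

6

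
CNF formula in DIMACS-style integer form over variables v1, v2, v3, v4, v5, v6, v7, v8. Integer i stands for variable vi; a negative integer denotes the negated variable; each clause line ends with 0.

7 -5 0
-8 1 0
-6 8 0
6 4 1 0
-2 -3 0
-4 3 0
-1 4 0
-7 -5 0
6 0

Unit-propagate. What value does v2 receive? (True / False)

False

(v6) stands alone — v6 = True.
(~v6 | v8): since v6 = True, the clause reduces to (v8). v8 = True.
(v1 | ~v8): since v8 = True, the clause reduces to (v1). v1 = True.
(~v1 | v4) with v1 = True leaves only v4, so v4 = True.
From (~v4 | v3) and v4 = True: v3 = True.
(~v3 | ~v2) with v3 = True leaves only ~v2, so v2 = False.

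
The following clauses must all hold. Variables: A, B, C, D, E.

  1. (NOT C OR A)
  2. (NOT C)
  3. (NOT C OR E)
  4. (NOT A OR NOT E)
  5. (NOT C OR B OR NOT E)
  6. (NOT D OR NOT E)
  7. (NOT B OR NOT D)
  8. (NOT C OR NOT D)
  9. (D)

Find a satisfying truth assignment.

The clause (NOT C) is unit: C must be False.
Unit propagation: (D) forces D = True.
Unit propagation: (NOT E) forces E = False.
The clause (NOT B) is unit: B must be False.
A is now unconstrained; take A = False.

A = False, B = False, C = False, D = True, E = False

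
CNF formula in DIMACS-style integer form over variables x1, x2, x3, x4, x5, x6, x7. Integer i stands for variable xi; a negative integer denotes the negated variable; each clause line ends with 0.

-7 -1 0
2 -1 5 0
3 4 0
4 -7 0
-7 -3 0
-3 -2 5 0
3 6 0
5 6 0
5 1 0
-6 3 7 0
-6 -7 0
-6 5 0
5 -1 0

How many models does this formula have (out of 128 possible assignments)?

16

Case analysis on x5 and x3:
  x5=1, x3=1: forces x7=0; x1, x2, x4, x6 free → 2^4 = 16.
  x5=1, x3=0: a clause becomes empty — 0.
  x5=0, x3=1: a clause becomes empty — 0.
  x5=0, x3=0: a clause becomes empty — 0.
Total: 16 + 0 + 0 + 0 = 16.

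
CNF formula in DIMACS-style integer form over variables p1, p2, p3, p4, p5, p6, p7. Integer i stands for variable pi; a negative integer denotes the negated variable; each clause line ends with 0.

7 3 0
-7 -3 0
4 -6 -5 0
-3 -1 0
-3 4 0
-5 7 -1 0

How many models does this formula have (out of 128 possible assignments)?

Case analysis on p3 and p7:
  p3=1, p7=1: a clause becomes empty — 0.
  p3=1, p7=0: forces p1=0; p4=1; p2, p5, p6 free → 2^3 = 8.
  p3=0, p7=1: p1, p2 free; 7 ways for (p4,p5,p6) × 2^2 = 28.
  p3=0, p7=0: a clause becomes empty — 0.
Total: 0 + 8 + 28 + 0 = 36.

36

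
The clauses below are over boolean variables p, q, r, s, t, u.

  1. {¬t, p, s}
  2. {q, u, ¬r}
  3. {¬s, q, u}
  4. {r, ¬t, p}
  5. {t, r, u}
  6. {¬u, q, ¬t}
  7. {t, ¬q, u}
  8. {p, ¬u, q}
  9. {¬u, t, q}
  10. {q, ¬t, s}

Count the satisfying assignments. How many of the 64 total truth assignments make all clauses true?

18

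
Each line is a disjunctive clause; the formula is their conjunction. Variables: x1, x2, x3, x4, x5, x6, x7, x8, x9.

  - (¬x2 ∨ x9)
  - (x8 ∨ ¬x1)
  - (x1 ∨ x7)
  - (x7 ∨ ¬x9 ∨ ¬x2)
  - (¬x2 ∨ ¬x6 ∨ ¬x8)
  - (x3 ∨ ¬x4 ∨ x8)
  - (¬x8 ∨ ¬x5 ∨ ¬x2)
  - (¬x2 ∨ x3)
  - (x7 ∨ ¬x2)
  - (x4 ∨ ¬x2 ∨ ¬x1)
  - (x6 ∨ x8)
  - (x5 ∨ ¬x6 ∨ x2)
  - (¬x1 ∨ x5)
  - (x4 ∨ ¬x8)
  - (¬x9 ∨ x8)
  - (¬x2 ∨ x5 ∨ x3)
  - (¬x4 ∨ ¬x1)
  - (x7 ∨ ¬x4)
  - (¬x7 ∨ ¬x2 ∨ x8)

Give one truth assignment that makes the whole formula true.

x1=False, x2=False, x3=True, x4=True, x5=False, x6=False, x7=True, x8=True, x9=False

Check each clause:
  1. (¬x2 ∨ x9) — ¬x2 is true.
  2. (x8 ∨ ¬x1) — x8 is true.
  3. (x1 ∨ x7) — x7 is true.
  4. (¬x2 ∨ ¬x9 ∨ x7) — ¬x9 is true.
  5. (¬x6 ∨ ¬x8 ∨ ¬x2) — ¬x6 is true.
  6. (¬x4 ∨ x3 ∨ x8) — x8 is true.
  7. (¬x2 ∨ ¬x5 ∨ ¬x8) — ¬x5 is true.
  8. (x3 ∨ ¬x2) — x3 is true.
  9. (x7 ∨ ¬x2) — ¬x2 is true.
  10. (¬x1 ∨ x4 ∨ ¬x2) — x4 is true.
  11. (x6 ∨ x8) — x8 is true.
  12. (¬x6 ∨ x2 ∨ x5) — ¬x6 is true.
  13. (x5 ∨ ¬x1) — ¬x1 is true.
  14. (x4 ∨ ¬x8) — x4 is true.
  15. (x8 ∨ ¬x9) — x8 is true.
  16. (x3 ∨ ¬x2 ∨ x5) — x3 is true.
  17. (¬x1 ∨ ¬x4) — ¬x1 is true.
  18. (¬x4 ∨ x7) — x7 is true.
  19. (x8 ∨ ¬x2 ∨ ¬x7) — x8 is true.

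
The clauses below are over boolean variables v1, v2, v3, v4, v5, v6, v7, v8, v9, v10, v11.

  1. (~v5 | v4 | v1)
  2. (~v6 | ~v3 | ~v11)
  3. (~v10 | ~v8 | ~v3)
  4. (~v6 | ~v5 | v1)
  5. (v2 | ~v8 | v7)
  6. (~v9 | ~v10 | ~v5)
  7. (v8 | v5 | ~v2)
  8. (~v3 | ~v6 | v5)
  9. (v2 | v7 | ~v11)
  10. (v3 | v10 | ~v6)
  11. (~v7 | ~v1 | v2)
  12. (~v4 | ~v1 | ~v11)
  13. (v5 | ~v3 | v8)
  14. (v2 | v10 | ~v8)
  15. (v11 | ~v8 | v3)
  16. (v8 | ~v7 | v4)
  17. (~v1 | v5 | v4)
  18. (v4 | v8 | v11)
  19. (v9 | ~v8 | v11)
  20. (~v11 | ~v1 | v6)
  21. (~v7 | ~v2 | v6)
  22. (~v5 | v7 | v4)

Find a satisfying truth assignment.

v1=False, v2=True, v3=False, v4=False, v5=False, v6=False, v7=False, v8=True, v9=True, v10=True, v11=True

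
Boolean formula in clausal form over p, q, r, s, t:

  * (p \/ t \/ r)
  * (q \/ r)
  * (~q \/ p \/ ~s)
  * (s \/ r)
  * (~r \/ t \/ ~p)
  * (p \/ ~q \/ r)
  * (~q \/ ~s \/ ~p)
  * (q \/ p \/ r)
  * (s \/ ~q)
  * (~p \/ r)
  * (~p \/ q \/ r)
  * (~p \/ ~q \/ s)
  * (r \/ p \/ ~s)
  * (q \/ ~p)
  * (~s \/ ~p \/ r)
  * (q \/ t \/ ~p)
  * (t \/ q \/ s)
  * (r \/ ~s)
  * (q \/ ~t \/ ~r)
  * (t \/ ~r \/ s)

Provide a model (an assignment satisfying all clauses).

p=False, q=False, r=True, s=True, t=False

Set p = False and propagate.
Branch on q: take q = False.
  then r is forced to True.
  then t is forced to False.
  then s is forced to True.
Check each clause:
  1. (r \/ p \/ t) — r is true.
  2. (q \/ r) — r is true.
  3. (p \/ ~q \/ ~s) — ~q is true.
  4. (s \/ r) — r is true.
  5. (~r \/ ~p \/ t) — ~p is true.
  6. (~q \/ p \/ r) — r is true.
  7. (~s \/ ~q \/ ~p) — ~p is true.
  8. (p \/ q \/ r) — r is true.
  9. (s \/ ~q) — s is true.
  10. (r \/ ~p) — r is true.
  11. (r \/ q \/ ~p) — r is true.
  12. (~p \/ ~q \/ s) — s is true.
  13. (p \/ r \/ ~s) — r is true.
  14. (~p \/ q) — ~p is true.
  15. (~s \/ r \/ ~p) — r is true.
  16. (t \/ q \/ ~p) — ~p is true.
  17. (t \/ s \/ q) — s is true.
  18. (~s \/ r) — r is true.
  19. (~r \/ ~t \/ q) — ~t is true.
  20. (s \/ t \/ ~r) — s is true.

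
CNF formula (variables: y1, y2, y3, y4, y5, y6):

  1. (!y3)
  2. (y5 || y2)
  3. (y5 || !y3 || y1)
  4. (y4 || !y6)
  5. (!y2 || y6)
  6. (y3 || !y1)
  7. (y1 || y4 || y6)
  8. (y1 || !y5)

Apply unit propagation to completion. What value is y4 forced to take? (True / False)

(!y3) is a unit clause: y3 = False.
From (y3 || !y1) and y3 = False: y1 = False.
(!y5 || y1) with y1 = False leaves only !y5, so y5 = False.
From (y2 || y5) and y5 = False: y2 = True.
(!y2 || y6) with y2 = True leaves only y6, so y6 = True.
In (!y6 || y4), !y6 is now false; y4 must hold, so y4 = True.

True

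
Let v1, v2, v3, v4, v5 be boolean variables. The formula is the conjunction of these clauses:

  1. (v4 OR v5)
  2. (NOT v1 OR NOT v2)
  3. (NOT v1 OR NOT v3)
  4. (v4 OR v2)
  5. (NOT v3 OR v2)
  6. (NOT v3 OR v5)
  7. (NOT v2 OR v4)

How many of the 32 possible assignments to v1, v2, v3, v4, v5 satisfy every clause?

7

Satisfying assignments:
  v1=0 v2=0 v3=0 v4=1 v5=0
  v1=0 v2=0 v3=0 v4=1 v5=1
  v1=0 v2=1 v3=0 v4=1 v5=0
  v1=0 v2=1 v3=0 v4=1 v5=1
  v1=0 v2=1 v3=1 v4=1 v5=1
  v1=1 v2=0 v3=0 v4=1 v5=0
  v1=1 v2=0 v3=0 v4=1 v5=1
Count: 7.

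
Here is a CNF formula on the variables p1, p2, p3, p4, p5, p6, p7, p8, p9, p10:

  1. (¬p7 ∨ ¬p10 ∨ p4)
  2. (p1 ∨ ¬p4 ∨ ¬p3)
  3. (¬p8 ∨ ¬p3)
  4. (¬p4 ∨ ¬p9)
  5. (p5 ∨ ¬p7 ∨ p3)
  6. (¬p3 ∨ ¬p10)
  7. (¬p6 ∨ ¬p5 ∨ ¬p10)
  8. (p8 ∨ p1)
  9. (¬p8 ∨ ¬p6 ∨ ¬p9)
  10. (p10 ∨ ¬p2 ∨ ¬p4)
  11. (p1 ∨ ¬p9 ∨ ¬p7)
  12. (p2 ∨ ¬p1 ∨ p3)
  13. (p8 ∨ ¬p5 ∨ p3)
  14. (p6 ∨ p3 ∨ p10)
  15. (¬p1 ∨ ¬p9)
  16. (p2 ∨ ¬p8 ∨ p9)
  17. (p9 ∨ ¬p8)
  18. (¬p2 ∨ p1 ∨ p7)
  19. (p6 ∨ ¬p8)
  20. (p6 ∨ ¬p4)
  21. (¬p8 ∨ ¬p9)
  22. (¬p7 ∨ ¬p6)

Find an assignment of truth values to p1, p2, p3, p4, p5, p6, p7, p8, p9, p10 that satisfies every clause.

p1 = True, p2 = True, p3 = True, p4 = False, p5 = True, p6 = False, p7 = False, p8 = False, p9 = False, p10 = False

Try p1 = True.
  then p9 is forced to False.
  then p8 is forced to False.
Set p2 = True and propagate.
For the remaining variables, p3 = True, p4 = False, p5 = True, p6 = False, p7 = False, p10 = False works.
Check each clause:
  1. (¬p10 ∨ p4 ∨ ¬p7) — ¬p7 is true.
  2. (p1 ∨ ¬p3 ∨ ¬p4) — p1 is true.
  3. (¬p8 ∨ ¬p3) — ¬p8 is true.
  4. (¬p4 ∨ ¬p9) — ¬p4 is true.
  5. (¬p7 ∨ p5 ∨ p3) — ¬p7 is true.
  6. (¬p10 ∨ ¬p3) — ¬p10 is true.
  7. (¬p10 ∨ ¬p5 ∨ ¬p6) — ¬p6 is true.
  8. (p1 ∨ p8) — p1 is true.
  9. (¬p6 ∨ ¬p9 ∨ ¬p8) — ¬p8 is true.
  10. (¬p2 ∨ ¬p4 ∨ p10) — ¬p4 is true.
  11. (¬p7 ∨ ¬p9 ∨ p1) — ¬p7 is true.
  12. (¬p1 ∨ p2 ∨ p3) — p2 is true.
  13. (p3 ∨ p8 ∨ ¬p5) — p3 is true.
  14. (p3 ∨ p10 ∨ p6) — p3 is true.
  15. (¬p1 ∨ ¬p9) — ¬p9 is true.
  16. (¬p8 ∨ p9 ∨ p2) — ¬p8 is true.
  17. (p9 ∨ ¬p8) — ¬p8 is true.
  18. (p7 ∨ ¬p2 ∨ p1) — p1 is true.
  19. (¬p8 ∨ p6) — ¬p8 is true.
  20. (¬p4 ∨ p6) — ¬p4 is true.
  21. (¬p8 ∨ ¬p9) — ¬p8 is true.
  22. (¬p6 ∨ ¬p7) — ¬p7 is true.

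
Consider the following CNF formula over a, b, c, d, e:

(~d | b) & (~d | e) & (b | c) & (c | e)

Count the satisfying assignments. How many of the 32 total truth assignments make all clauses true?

14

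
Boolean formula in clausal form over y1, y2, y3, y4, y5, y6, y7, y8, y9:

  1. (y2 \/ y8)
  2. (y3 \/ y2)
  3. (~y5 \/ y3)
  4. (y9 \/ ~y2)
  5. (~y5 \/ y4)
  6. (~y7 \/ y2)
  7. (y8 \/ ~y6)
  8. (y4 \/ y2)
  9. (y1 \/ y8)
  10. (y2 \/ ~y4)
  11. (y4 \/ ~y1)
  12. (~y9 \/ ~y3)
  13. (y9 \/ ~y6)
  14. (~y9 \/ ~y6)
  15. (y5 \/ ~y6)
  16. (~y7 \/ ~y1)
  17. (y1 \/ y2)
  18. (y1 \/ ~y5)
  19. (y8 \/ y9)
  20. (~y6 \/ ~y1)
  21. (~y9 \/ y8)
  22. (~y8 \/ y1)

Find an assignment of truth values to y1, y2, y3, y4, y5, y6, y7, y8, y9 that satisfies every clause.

y1 = True, y2 = True, y3 = False, y4 = True, y5 = False, y6 = False, y7 = False, y8 = True, y9 = True

Check each clause:
  1. (y2 \/ y8) — y8 is true.
  2. (y3 \/ y2) — y2 is true.
  3. (y3 \/ ~y5) — ~y5 is true.
  4. (~y2 \/ y9) — y9 is true.
  5. (y4 \/ ~y5) — ~y5 is true.
  6. (y2 \/ ~y7) — ~y7 is true.
  7. (~y6 \/ y8) — y8 is true.
  8. (y2 \/ y4) — y2 is true.
  9. (y8 \/ y1) — y8 is true.
  10. (~y4 \/ y2) — y2 is true.
  11. (~y1 \/ y4) — y4 is true.
  12. (~y3 \/ ~y9) — ~y3 is true.
  13. (~y6 \/ y9) — y9 is true.
  14. (~y9 \/ ~y6) — ~y6 is true.
  15. (y5 \/ ~y6) — ~y6 is true.
  16. (~y1 \/ ~y7) — ~y7 is true.
  17. (y2 \/ y1) — y1 is true.
  18. (y1 \/ ~y5) — y1 is true.
  19. (y8 \/ y9) — y8 is true.
  20. (~y6 \/ ~y1) — ~y6 is true.
  21. (y8 \/ ~y9) — y8 is true.
  22. (~y8 \/ y1) — y1 is true.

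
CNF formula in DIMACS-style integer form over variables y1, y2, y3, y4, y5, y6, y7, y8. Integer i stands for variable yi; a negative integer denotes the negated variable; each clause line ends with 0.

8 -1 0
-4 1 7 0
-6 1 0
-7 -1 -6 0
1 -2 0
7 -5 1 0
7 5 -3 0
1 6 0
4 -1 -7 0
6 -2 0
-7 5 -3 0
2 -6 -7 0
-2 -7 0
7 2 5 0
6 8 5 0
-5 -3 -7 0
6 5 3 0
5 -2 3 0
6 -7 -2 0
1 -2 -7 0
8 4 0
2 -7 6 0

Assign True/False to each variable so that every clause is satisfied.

y1=T, y2=F, y3=F, y4=F, y5=T, y6=F, y7=F, y8=T

Pure literal: y8 appears only positively; assign y8 = True.
Set y1 = True and propagate.
The remaining clauses are satisfied by y2 = False, y3 = False, y4 = False, y5 = True, y6 = False, y7 = False.
Every clause has at least one true literal under this assignment.
Check each clause:
  1. (NOT y1 OR y8) — y8 is true.
  2. (NOT y4 OR y7 OR y1) — y1 is true.
  3. (y1 OR NOT y6) — y1 is true.
  4. (NOT y7 OR NOT y6 OR NOT y1) — NOT y7 is true.
  5. (NOT y2 OR y1) — y1 is true.
  6. (y7 OR y1 OR NOT y5) — y1 is true.
  7. (NOT y3 OR y7 OR y5) — y5 is true.
  8. (y6 OR y1) — y1 is true.
  9. (y4 OR NOT y1 OR NOT y7) — NOT y7 is true.
  10. (y6 OR NOT y2) — NOT y2 is true.
  11. (NOT y7 OR y5 OR NOT y3) — NOT y7 is true.
  12. (NOT y7 OR NOT y6 OR y2) — NOT y7 is true.
  13. (NOT y2 OR NOT y7) — NOT y7 is true.
  14. (y7 OR y2 OR y5) — y5 is true.
  15. (y8 OR y6 OR y5) — y8 is true.
  16. (NOT y5 OR NOT y7 OR NOT y3) — NOT y7 is true.
  17. (y3 OR y5 OR y6) — y5 is true.
  18. (y3 OR y5 OR NOT y2) — y5 is true.
  19. (NOT y2 OR NOT y7 OR y6) — NOT y7 is true.
  20. (NOT y2 OR y1 OR NOT y7) — y1 is true.
  21. (y4 OR y8) — y8 is true.
  22. (y6 OR NOT y7 OR y2) — NOT y7 is true.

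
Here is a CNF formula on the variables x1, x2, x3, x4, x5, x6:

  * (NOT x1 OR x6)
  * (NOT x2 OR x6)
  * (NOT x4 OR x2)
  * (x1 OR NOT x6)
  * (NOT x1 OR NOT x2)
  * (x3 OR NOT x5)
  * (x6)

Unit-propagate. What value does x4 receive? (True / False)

False

Unit clause (x6) sets x6 = True.
In (x1 OR NOT x6), NOT x6 is now false; x1 must hold, so x1 = True.
In (NOT x1 OR NOT x2), NOT x1 is now false; NOT x2 must hold, so x2 = False.
From (NOT x4 OR x2) and x2 = False: x4 = False.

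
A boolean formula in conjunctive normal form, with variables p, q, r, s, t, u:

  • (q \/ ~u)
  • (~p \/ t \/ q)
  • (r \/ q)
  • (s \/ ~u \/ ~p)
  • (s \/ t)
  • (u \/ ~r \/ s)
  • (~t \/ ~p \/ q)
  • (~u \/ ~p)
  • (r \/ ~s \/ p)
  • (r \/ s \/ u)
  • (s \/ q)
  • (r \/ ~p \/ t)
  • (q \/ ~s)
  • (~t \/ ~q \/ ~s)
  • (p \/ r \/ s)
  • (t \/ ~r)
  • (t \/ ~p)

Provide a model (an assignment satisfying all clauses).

p=F, q=T, r=T, s=F, t=T, u=T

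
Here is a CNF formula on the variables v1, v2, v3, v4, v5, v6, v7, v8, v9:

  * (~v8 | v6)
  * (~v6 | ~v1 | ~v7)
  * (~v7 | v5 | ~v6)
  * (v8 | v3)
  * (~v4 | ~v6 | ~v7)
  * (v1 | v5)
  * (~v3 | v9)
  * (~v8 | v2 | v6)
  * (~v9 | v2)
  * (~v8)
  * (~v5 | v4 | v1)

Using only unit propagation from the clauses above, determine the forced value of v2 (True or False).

True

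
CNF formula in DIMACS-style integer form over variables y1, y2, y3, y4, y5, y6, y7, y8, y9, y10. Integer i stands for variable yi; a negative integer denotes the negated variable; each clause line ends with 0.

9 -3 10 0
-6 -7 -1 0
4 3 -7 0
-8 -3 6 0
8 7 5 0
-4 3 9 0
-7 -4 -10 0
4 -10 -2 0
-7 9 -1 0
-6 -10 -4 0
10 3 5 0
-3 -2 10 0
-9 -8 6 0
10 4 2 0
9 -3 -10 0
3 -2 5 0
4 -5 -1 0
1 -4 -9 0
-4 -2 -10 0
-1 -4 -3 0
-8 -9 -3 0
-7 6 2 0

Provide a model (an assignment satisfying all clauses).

Branch on y1: take y1 = False.
For the remaining variables, y2 = False, y3 = False, y4 = False, y5 = True, y6 = False, y7 = False, y8 = True, y9 = False, y10 = True works.
Every clause has at least one true literal under this assignment.

y1 = False, y2 = False, y3 = False, y4 = False, y5 = True, y6 = False, y7 = False, y8 = True, y9 = False, y10 = True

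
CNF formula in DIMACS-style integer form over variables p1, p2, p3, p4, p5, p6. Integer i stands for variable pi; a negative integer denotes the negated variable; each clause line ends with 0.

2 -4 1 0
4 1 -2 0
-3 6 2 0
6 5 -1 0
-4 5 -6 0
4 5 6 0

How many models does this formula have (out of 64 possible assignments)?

29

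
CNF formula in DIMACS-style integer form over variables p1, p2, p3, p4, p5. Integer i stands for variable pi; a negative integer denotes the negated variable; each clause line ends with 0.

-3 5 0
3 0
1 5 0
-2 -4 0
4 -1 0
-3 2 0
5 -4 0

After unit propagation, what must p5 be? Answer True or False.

True

(p3) stands alone — p3 = True.
(p5 \/ ~p3) with p3 = True leaves only p5, so p5 = True.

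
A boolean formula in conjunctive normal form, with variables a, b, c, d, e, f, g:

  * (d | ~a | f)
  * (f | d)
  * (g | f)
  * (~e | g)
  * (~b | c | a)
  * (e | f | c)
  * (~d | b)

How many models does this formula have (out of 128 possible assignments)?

35

Split on f, then d.
  f=T, d=T: 9 of the 32 assignments to (a,b,c,e,g) work.
  f=T, d=F: 21 of the 32 assignments to (a,b,c,e,g) work.
  f=F, d=T: 5 of the 32 assignments to (a,b,c,e,g) work.
  f=F, d=F: a clause becomes empty — 0.
Total: 9 + 21 + 5 + 0 = 35.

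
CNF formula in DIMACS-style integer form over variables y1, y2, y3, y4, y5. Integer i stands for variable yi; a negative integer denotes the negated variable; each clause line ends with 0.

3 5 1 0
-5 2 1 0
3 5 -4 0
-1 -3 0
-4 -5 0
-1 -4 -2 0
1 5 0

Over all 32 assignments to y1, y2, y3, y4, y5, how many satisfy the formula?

6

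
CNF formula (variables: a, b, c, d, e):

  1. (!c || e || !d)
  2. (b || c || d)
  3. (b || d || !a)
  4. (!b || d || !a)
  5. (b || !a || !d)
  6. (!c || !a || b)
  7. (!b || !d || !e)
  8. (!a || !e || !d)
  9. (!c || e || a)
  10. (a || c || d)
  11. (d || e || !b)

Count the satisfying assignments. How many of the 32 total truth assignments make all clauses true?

7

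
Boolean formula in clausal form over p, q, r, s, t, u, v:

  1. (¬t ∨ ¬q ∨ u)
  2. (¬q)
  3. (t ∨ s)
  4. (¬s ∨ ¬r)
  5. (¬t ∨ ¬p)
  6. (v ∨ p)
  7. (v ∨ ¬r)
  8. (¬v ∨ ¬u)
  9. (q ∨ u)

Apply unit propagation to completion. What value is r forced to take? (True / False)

False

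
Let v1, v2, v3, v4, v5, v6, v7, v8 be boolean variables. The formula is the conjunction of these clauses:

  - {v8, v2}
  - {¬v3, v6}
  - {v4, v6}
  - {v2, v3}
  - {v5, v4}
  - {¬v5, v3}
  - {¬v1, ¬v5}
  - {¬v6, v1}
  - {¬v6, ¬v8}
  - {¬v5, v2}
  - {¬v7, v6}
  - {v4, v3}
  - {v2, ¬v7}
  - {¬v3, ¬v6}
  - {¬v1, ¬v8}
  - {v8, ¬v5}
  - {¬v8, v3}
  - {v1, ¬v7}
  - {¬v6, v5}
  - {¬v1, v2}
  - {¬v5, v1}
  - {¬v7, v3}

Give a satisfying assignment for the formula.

v1=False, v2=True, v3=False, v4=True, v5=False, v6=False, v7=False, v8=False

Pure literal: v2 appears only positively; assign v2 = True.
Pure literal: v4 appears only positively; assign v4 = True.
Branch on v1: take v1 = False.
  then v6 is forced to False.
  then v3 is forced to False.
  then v5 is forced to False.
  then v7 is forced to False.
  then v8 is forced to False.
Every clause has at least one true literal under this assignment.
Check each clause:
  1. {v8, v2} — v2 is true.
  2. {v6, ¬v3} — ¬v3 is true.
  3. {v6, v4} — v4 is true.
  4. {v2, v3} — v2 is true.
  5. {v4, v5} — v4 is true.
  6. {v3, ¬v5} — ¬v5 is true.
  7. {¬v5, ¬v1} — ¬v5 is true.
  8. {¬v6, v1} — ¬v6 is true.
  9. {¬v8, ¬v6} — ¬v8 is true.
  10. {v2, ¬v5} — v2 is true.
  11. {¬v7, v6} — ¬v7 is true.
  12. {v4, v3} — v4 is true.
  13. {v2, ¬v7} — ¬v7 is true.
  14. {¬v3, ¬v6} — ¬v6 is true.
  15. {¬v1, ¬v8} — ¬v8 is true.
  16. {¬v5, v8} — ¬v5 is true.
  17. {v3, ¬v8} — ¬v8 is true.
  18. {¬v7, v1} — ¬v7 is true.
  19. {v5, ¬v6} — ¬v6 is true.
  20. {v2, ¬v1} — v2 is true.
  21. {¬v5, v1} — ¬v5 is true.
  22. {¬v7, v3} — ¬v7 is true.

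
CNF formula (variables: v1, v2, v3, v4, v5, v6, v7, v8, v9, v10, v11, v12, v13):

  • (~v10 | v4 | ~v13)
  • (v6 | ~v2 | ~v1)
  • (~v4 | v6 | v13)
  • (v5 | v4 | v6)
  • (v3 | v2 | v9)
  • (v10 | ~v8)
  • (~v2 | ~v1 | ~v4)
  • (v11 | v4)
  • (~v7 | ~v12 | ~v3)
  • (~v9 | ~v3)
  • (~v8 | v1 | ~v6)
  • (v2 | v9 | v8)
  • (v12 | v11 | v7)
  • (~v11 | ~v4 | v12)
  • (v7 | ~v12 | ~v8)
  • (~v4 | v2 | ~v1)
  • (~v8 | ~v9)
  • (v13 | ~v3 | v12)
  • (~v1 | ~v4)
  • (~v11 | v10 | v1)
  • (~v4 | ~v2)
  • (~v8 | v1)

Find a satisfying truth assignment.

v1=T, v2=T, v3=F, v4=F, v5=T, v6=T, v7=T, v8=F, v9=T, v10=F, v11=T, v12=T, v13=F

v5 occurs only positively in the remaining clauses — set v5 = True.
Branch on v1: take v1 = True.
  then v4 is forced to False.
  then v11 is forced to True.
Set v2 = True and propagate.
  then v6 is forced to True.
Try v3 = False.
The remaining clauses are satisfied by v7 = True, v8 = False, v9 = True, v10 = False, v12 = True, v13 = False.
Every clause has at least one true literal under this assignment.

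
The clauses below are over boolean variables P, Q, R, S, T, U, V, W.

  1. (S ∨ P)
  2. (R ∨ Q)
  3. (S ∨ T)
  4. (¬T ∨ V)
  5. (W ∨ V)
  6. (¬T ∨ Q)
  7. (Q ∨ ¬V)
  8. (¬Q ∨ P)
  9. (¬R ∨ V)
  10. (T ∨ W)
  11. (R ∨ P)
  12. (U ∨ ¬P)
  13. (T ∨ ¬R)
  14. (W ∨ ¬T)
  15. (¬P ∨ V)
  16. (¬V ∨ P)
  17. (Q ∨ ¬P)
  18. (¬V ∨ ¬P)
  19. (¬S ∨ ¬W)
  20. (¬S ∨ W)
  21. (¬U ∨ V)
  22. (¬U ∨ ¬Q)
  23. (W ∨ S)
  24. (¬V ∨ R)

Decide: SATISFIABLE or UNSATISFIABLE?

UNSATISFIABLE

V = True:
  propagation gives Q=True, P=True; an empty clause results — contradiction.
V = False:
  propagation gives T=False, S=True, W=True; an empty clause results — contradiction.
Every branch closes, so no satisfying assignment exists.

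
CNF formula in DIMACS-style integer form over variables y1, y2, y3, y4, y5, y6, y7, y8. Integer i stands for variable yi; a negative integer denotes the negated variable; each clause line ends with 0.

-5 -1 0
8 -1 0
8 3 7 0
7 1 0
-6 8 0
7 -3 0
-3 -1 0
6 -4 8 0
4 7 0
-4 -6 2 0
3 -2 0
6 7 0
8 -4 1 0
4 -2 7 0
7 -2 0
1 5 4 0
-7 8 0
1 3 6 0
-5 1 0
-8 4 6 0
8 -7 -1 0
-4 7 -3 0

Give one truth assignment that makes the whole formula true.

Branch on y1: take y1 = True.
  then y5 is forced to False.
  then y8 is forced to True.
  then y3 is forced to False.
  then y2 is forced to False.
Branch on y4: take y4 = True.
  then y6 is forced to False.
  then y7 is forced to True.

y1=T, y2=F, y3=F, y4=T, y5=F, y6=F, y7=T, y8=T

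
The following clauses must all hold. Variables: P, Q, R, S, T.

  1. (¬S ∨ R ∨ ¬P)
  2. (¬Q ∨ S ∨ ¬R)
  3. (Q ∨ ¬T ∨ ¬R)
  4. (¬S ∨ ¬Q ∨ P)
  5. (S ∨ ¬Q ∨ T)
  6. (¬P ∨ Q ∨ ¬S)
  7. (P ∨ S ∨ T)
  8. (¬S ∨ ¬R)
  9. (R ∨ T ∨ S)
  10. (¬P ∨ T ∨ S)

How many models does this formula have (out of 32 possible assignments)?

The models are:
  P=0 Q=0 R=0 S=0 T=1
  P=0 Q=0 R=0 S=1 T=0
  P=0 Q=0 R=0 S=1 T=1
  P=0 Q=1 R=0 S=0 T=1
  P=1 Q=0 R=0 S=0 T=1
  P=1 Q=1 R=0 S=0 T=1
That's 6 in total.

6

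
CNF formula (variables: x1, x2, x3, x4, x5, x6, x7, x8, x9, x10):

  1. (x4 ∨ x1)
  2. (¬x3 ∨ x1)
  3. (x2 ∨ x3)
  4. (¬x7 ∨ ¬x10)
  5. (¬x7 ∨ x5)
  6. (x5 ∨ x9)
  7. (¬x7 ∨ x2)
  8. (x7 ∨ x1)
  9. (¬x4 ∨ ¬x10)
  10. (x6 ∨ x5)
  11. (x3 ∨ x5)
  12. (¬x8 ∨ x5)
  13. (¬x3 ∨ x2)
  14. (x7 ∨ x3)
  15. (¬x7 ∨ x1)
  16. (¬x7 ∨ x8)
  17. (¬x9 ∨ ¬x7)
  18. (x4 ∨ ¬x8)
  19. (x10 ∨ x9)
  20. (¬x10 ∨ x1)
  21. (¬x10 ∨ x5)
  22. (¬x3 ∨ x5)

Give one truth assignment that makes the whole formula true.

Pure literal: x1 appears only positively; assign x1 = True.
Pure literal: x2 appears only positively; assign x2 = True.
Try x3 = True.
  then x5 is forced to True.
For the remaining variables, x4 = False, x6 = True, x7 = False, x8 = False, x9 = False, x10 = True works.

x1=1, x2=1, x3=1, x4=0, x5=1, x6=1, x7=0, x8=0, x9=0, x10=1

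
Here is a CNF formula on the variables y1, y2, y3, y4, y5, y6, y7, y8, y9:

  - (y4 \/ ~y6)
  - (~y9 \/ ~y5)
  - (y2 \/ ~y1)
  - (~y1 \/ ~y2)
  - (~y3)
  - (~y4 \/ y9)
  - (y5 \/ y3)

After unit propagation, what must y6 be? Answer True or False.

False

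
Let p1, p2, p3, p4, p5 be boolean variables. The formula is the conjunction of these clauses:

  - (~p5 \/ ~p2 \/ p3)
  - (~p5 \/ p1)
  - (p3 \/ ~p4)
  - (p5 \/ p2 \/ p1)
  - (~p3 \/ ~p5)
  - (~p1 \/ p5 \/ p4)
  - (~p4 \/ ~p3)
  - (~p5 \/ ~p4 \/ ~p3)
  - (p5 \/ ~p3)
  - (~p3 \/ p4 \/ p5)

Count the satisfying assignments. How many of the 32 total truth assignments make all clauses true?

2

Satisfying assignments:
  p1=F p2=T p3=F p4=F p5=F
  p1=T p2=F p3=F p4=F p5=T
That's 2 in total.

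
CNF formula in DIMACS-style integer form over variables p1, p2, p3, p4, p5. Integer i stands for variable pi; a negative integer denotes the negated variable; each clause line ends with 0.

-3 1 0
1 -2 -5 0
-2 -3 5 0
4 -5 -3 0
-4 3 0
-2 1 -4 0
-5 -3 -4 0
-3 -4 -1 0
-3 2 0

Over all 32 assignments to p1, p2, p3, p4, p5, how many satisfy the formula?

Satisfying assignments:
  p1=F p2=F p3=F p4=F p5=F
  p1=F p2=F p3=F p4=F p5=T
  p1=F p2=T p3=F p4=F p5=F
  p1=T p2=F p3=F p4=F p5=F
  p1=T p2=F p3=F p4=F p5=T
  p1=T p2=T p3=F p4=F p5=F
  p1=T p2=T p3=F p4=F p5=T
That's 7 in total.

7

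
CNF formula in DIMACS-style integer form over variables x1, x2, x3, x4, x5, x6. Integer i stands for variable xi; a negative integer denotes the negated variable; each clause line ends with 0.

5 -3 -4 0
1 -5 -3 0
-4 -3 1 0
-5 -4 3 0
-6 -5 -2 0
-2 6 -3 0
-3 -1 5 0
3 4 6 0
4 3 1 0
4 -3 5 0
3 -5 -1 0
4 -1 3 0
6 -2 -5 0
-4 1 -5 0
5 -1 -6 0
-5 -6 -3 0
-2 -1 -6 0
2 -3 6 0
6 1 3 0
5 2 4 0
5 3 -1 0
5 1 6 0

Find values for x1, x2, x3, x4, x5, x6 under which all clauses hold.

x1 = F, x2 = F, x3 = F, x4 = T, x5 = F, x6 = T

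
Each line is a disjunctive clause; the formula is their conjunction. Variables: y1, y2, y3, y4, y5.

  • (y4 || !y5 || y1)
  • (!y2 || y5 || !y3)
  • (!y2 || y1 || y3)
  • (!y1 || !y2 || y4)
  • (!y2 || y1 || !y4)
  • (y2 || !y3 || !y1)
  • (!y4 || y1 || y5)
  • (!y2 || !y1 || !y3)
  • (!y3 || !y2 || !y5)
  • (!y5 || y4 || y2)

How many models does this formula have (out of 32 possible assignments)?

9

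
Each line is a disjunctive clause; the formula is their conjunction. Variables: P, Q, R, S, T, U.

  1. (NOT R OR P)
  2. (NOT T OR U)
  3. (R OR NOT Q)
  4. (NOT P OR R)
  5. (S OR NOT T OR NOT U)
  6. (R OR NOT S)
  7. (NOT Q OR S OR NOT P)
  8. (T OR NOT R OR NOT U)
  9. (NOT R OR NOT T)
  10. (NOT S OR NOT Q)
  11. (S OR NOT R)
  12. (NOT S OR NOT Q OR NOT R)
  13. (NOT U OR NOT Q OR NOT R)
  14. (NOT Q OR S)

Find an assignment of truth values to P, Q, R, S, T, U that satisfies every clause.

P=0, Q=0, R=0, S=0, T=0, U=1

Pure literal: Q appears only negated; assign Q = False.
Set P = False and propagate.
  then R is forced to False.
  then S is forced to False.
For the remaining variables, T = False, U = True works.
Every clause has at least one true literal under this assignment.
Check each clause:
  1. (P OR NOT R) — NOT R is true.
  2. (U OR NOT T) — NOT T is true.
  3. (NOT Q OR R) — NOT Q is true.
  4. (R OR NOT P) — NOT P is true.
  5. (NOT T OR S OR NOT U) — NOT T is true.
  6. (R OR NOT S) — NOT S is true.
  7. (S OR NOT Q OR NOT P) — NOT P is true.
  8. (T OR NOT R OR NOT U) — NOT R is true.
  9. (NOT T OR NOT R) — NOT T is true.
  10. (NOT S OR NOT Q) — NOT S is true.
  11. (S OR NOT R) — NOT R is true.
  12. (NOT Q OR NOT S OR NOT R) — NOT S is true.
  13. (NOT R OR NOT Q OR NOT U) — NOT R is true.
  14. (S OR NOT Q) — NOT Q is true.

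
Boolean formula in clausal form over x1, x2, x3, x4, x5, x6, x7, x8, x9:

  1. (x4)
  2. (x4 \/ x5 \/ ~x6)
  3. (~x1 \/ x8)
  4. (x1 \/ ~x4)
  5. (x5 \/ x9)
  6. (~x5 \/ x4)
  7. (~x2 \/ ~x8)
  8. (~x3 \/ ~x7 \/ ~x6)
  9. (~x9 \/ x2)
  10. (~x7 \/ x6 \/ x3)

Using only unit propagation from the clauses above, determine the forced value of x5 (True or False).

True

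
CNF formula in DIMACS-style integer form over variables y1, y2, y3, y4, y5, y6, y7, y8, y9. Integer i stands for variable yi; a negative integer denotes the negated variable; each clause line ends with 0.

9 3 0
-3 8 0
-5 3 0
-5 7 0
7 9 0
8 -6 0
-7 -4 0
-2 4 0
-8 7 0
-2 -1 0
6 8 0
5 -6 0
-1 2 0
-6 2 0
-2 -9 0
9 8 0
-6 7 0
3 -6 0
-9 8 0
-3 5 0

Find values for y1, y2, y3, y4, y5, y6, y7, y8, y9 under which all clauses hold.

y1=F, y2=F, y3=T, y4=F, y5=T, y6=F, y7=T, y8=T, y9=T

Pure literal: y1 appears only negated; assign y1 = False.
Set y2 = False and propagate.
  then y6 is forced to False.
  then y8 is forced to True.
  then y7 is forced to True.
  then y4 is forced to False.
Try y3 = True.
  then y5 is forced to True.
y9 is now unconstrained; take y9 = True.
Every clause has at least one true literal under this assignment.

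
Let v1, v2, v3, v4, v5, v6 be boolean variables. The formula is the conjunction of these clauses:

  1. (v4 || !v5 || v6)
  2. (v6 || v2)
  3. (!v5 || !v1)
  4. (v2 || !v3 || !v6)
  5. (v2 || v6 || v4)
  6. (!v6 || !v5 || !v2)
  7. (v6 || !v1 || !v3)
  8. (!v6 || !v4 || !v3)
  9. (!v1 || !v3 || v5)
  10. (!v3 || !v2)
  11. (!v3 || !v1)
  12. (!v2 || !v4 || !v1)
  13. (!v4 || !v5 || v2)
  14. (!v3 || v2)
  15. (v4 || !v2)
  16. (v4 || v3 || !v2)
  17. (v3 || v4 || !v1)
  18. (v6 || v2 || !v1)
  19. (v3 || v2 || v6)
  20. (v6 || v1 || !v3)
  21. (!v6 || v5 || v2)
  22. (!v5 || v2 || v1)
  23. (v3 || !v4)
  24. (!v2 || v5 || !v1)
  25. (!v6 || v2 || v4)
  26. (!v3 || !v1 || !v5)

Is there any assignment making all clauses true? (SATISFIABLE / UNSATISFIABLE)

UNSATISFIABLE

v2 = True:
  propagation gives v3=False, v4=True; an empty clause results — contradiction.
v2 = False:
  propagation gives v6=True, v3=False, v5=True, v1=False; an empty clause results — contradiction.
Every branch closes, so no satisfying assignment exists.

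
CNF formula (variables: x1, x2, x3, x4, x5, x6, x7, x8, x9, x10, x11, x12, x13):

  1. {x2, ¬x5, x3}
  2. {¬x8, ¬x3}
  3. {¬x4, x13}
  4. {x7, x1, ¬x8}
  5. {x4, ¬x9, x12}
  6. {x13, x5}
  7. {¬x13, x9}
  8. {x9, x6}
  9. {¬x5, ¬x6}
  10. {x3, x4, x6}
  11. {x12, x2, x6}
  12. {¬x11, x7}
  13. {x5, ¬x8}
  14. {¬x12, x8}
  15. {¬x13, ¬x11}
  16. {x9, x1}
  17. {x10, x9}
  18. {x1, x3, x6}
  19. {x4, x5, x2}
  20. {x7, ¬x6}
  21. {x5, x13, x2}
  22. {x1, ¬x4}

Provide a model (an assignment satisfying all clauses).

x1 occurs only positively in the remaining clauses — set x1 = True.
Pure literal: x2 appears only positively; assign x2 = True.
Try x3 = True.
  then x8 is forced to False.
  then x12 is forced to False.
Try x4 = True.
  then x13 is forced to True.
  then x9 is forced to True.
  then x11 is forced to False.
Try x5 = False.
The remaining clauses are satisfied by x6 = True, x7 = True, x10 = False.
Every clause has at least one true literal under this assignment.
Check each clause:
  1. {x2, x3, ¬x5} — x3 is true.
  2. {¬x8, ¬x3} — ¬x8 is true.
  3. {x13, ¬x4} — x13 is true.
  4. {¬x8, x1, x7} — ¬x8 is true.
  5. {x4, x12, ¬x9} — x4 is true.
  6. {x5, x13} — x13 is true.
  7. {¬x13, x9} — x9 is true.
  8. {x6, x9} — x9 is true.
  9. {¬x5, ¬x6} — ¬x5 is true.
  10. {x4, x3, x6} — x3 is true.
  11. {x12, x6, x2} — x2 is true.
  12. {¬x11, x7} — ¬x11 is true.
  13. {x5, ¬x8} — ¬x8 is true.
  14. {¬x12, x8} — ¬x12 is true.
  15. {¬x13, ¬x11} — ¬x11 is true.
  16. {x9, x1} — x1 is true.
  17. {x9, x10} — x9 is true.
  18. {x1, x6, x3} — x1 is true.
  19. {x2, x4, x5} — x2 is true.
  20. {x7, ¬x6} — x7 is true.
  21. {x2, x5, x13} — x2 is true.
  22. {¬x4, x1} — x1 is true.

x1=T, x2=T, x3=T, x4=T, x5=F, x6=T, x7=T, x8=F, x9=T, x10=F, x11=F, x12=F, x13=T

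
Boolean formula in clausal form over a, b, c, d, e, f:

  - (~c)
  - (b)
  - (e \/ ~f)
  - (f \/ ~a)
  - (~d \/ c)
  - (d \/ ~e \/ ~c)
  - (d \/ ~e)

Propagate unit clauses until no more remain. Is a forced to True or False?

(~c) stands alone — c = False.
(b) is a unit clause: b = True.
From (~d \/ c) and c = False: d = False.
(~e \/ d): since d = False, the clause reduces to (~e). e = False.
In (e \/ ~f), e is now false; ~f must hold, so f = False.
In (f \/ ~a), f is now false; ~a must hold, so a = False.

False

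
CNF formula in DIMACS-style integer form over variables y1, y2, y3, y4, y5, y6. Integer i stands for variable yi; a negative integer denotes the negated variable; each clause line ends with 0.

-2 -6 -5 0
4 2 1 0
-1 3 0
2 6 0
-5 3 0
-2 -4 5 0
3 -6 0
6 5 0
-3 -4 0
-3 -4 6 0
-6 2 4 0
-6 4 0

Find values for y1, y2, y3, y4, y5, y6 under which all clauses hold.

Try y1 = True.
  then y3 is forced to True.
  then y4 is forced to False.
  then y6 is forced to False.
  then y2 is forced to True.
  then y5 is forced to True.

y1 = True, y2 = True, y3 = True, y4 = False, y5 = True, y6 = False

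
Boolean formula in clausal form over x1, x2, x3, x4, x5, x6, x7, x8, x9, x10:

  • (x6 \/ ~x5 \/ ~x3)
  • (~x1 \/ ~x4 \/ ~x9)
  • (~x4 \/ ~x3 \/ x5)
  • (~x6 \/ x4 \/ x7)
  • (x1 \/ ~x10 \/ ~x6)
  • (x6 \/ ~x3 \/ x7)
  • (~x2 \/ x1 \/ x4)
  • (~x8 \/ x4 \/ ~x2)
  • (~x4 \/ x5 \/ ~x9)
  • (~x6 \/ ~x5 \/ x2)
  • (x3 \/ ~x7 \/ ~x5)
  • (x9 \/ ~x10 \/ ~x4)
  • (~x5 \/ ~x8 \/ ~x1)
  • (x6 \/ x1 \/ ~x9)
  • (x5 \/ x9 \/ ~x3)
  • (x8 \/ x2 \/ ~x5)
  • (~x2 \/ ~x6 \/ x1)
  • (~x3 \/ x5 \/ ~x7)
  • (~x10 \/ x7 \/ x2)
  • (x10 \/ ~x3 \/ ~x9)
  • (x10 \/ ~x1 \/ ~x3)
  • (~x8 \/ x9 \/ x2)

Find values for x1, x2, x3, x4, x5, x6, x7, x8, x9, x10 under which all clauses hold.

x1 = False  x2 = False  x3 = False  x4 = False  x5 = False  x6 = True  x7 = True  x8 = False  x9 = False  x10 = False

Branch on x1: take x1 = False.
Branch on x2: take x2 = False.
Set x3 = False and propagate.
The remaining clauses are satisfied by x4 = False, x5 = False, x6 = True, x7 = True, x8 = False, x9 = False, x10 = False.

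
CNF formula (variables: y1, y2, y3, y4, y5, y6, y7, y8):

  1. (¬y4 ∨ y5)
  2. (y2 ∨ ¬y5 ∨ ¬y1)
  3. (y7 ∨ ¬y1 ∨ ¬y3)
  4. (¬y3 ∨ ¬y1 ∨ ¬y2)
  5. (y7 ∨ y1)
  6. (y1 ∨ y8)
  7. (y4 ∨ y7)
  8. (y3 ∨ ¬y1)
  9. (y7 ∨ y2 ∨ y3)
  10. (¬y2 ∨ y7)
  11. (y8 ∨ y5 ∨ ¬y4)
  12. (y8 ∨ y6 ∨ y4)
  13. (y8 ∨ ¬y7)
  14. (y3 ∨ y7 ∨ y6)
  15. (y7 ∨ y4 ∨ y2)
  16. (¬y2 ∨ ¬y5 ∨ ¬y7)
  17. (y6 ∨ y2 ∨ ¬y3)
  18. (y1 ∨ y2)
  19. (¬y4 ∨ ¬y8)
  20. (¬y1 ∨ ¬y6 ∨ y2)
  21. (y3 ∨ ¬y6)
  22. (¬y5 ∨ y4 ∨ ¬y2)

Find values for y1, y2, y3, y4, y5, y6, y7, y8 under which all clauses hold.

Try y1 = False.
  then y7 is forced to True.
  then y8 is forced to True.
  then y2 is forced to True.
  then y5 is forced to False.
  then y4 is forced to False.
Branch on y3: take y3 = False.
  then y6 is forced to False.
Every clause has at least one true literal under this assignment.

y1=False  y2=True  y3=False  y4=False  y5=False  y6=False  y7=True  y8=True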